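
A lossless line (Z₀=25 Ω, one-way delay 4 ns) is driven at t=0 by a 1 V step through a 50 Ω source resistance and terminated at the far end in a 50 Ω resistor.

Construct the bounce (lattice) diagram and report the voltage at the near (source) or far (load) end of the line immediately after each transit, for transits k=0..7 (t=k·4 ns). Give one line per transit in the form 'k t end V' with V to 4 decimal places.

Γ_L=0.333333, Γ_S=0.333333; launch V₁=1·25/75=0.333333
k=0 src: V=0.3333
k=1 load: inc=0.333333, refl=0.333333·0.333333=0.1111; V=0.000000+0.333333+0.111111=0.4444
k=2 src: inc=0.111111, refl=0.111111·0.333333=0.0370; V=0.333333+0.111111+0.037037=0.4815
k=3 load: inc=0.037037, refl=0.037037·0.333333=0.0123; V=0.444444+0.037037+0.012346=0.4938
k=4 src: inc=0.012346, refl=0.012346·0.333333=0.0041; V=0.481481+0.012346+0.004115=0.4979
k=5 load: inc=0.004115, refl=0.004115·0.333333=0.0014; V=0.493827+0.004115+0.001372=0.4993
k=6 src: inc=0.001372, refl=0.001372·0.333333=0.0005; V=0.497942+0.001372+0.000457=0.4998
k=7 load: inc=0.000457, refl=0.000457·0.333333=0.0002; V=0.499314+0.000457+0.000152=0.4999

0 0 source 0.3333
1 4 load 0.4444
2 8 source 0.4815
3 12 load 0.4938
4 16 source 0.4979
5 20 load 0.4993
6 24 source 0.4998
7 28 load 0.4999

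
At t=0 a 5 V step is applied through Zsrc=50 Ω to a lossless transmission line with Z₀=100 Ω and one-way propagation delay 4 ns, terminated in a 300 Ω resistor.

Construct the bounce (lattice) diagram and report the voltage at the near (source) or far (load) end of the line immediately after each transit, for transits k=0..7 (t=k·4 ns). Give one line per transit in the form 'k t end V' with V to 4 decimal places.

0 0 source 3.3333
1 4 load 5.0000
2 8 source 4.4444
3 12 load 4.1667
4 16 source 4.2593
5 20 load 4.3056
6 24 source 4.2901
7 28 load 4.2824

Γ_L=0.500000, Γ_S=-0.333333; launch V₁=5·100/150=3.333333
k=0 src: V=3.3333
k=1 load: inc=3.333333, refl=3.333333·0.500000=1.6667; V=0.000000+3.333333+1.666667=5.0000
k=2 src: inc=1.666667, refl=1.666667·-0.333333=-0.5556; V=3.333333+1.666667+-0.555556=4.4444
k=3 load: inc=-0.555556, refl=-0.555556·0.500000=-0.2778; V=5.000000+-0.555556+-0.277778=4.1667
k=4 src: inc=-0.277778, refl=-0.277778·-0.333333=0.0926; V=4.444444+-0.277778+0.092593=4.2593
k=5 load: inc=0.092593, refl=0.092593·0.500000=0.0463; V=4.166667+0.092593+0.046296=4.3056
k=6 src: inc=0.046296, refl=0.046296·-0.333333=-0.0154; V=4.259259+0.046296+-0.015432=4.2901
k=7 load: inc=-0.015432, refl=-0.015432·0.500000=-0.0077; V=4.305556+-0.015432+-0.007716=4.2824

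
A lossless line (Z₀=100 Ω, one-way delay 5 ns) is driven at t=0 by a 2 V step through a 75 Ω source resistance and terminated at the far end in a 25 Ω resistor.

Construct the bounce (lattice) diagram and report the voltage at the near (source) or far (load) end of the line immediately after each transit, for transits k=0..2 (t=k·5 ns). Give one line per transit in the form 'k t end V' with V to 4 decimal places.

Γ_L=-0.600000, Γ_S=-0.142857; launch V₁=2·100/175=1.142857
k=0 src: V=1.1429
k=1 load: inc=1.142857, refl=1.142857·-0.600000=-0.6857; V=0.000000+1.142857+-0.685714=0.4571
k=2 src: inc=-0.685714, refl=-0.685714·-0.142857=0.0980; V=1.142857+-0.685714+0.097959=0.5551

0 0 source 1.1429
1 5 load 0.4571
2 10 source 0.5551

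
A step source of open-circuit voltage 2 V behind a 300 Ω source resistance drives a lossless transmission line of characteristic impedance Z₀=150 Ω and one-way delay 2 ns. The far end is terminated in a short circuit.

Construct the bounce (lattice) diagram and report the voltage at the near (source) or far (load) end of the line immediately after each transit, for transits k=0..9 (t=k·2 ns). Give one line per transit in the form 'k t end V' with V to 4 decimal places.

Γ_L=-1.000000, Γ_S=0.333333; launch V₁=2·150/450=0.666667
k=0 src: V=0.6667
k=1 load: inc=0.666667, refl=0.666667·-1.000000=-0.6667; V=0.000000+0.666667+-0.666667=0.0000
k=2 src: inc=-0.666667, refl=-0.666667·0.333333=-0.2222; V=0.666667+-0.666667+-0.222222=-0.2222
k=3 load: inc=-0.222222, refl=-0.222222·-1.000000=0.2222; V=0.000000+-0.222222+0.222222=0.0000
k=4 src: inc=0.222222, refl=0.222222·0.333333=0.0741; V=-0.222222+0.222222+0.074074=0.0741
k=5 load: inc=0.074074, refl=0.074074·-1.000000=-0.0741; V=0.000000+0.074074+-0.074074=0.0000
k=6 src: inc=-0.074074, refl=-0.074074·0.333333=-0.0247; V=0.074074+-0.074074+-0.024691=-0.0247
k=7 load: inc=-0.024691, refl=-0.024691·-1.000000=0.0247; V=0.000000+-0.024691+0.024691=0.0000
k=8 src: inc=0.024691, refl=0.024691·0.333333=0.0082; V=-0.024691+0.024691+0.008230=0.0082
k=9 load: inc=0.008230, refl=0.008230·-1.000000=-0.0082; V=0.000000+0.008230+-0.008230=0.0000

0 0 source 0.6667
1 2 load 0.0000
2 4 source -0.2222
3 6 load 0.0000
4 8 source 0.0741
5 10 load 0.0000
6 12 source -0.0247
7 14 load 0.0000
8 16 source 0.0082
9 18 load 0.0000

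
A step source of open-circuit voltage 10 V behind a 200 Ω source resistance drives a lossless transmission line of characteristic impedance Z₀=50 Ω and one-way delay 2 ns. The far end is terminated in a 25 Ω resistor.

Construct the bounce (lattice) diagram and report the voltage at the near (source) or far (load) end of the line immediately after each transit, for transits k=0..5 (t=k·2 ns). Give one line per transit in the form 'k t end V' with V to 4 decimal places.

Γ_L=-0.333333, Γ_S=0.600000; launch V₁=10·50/250=2.000000
k=0 src: V=2.0000
k=1 load: inc=2.000000, refl=2.000000·-0.333333=-0.6667; V=0.000000+2.000000+-0.666667=1.3333
k=2 src: inc=-0.666667, refl=-0.666667·0.600000=-0.4000; V=2.000000+-0.666667+-0.400000=0.9333
k=3 load: inc=-0.400000, refl=-0.400000·-0.333333=0.1333; V=1.333333+-0.400000+0.133333=1.0667
k=4 src: inc=0.133333, refl=0.133333·0.600000=0.0800; V=0.933333+0.133333+0.080000=1.1467
k=5 load: inc=0.080000, refl=0.080000·-0.333333=-0.0267; V=1.066667+0.080000+-0.026667=1.1200

0 0 source 2.0000
1 2 load 1.3333
2 4 source 0.9333
3 6 load 1.0667
4 8 source 1.1467
5 10 load 1.1200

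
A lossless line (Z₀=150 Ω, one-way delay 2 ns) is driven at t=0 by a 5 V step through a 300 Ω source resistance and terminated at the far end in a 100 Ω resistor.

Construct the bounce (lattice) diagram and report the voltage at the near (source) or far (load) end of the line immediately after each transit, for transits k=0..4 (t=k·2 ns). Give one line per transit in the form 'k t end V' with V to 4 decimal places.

0 0 source 1.6667
1 2 load 1.3333
2 4 source 1.2222
3 6 load 1.2444
4 8 source 1.2519

Γ_L=-0.200000, Γ_S=0.333333; launch V₁=5·150/450=1.666667
k=0 src: V=1.6667
k=1 load: inc=1.666667, refl=1.666667·-0.200000=-0.3333; V=0.000000+1.666667+-0.333333=1.3333
k=2 src: inc=-0.333333, refl=-0.333333·0.333333=-0.1111; V=1.666667+-0.333333+-0.111111=1.2222
k=3 load: inc=-0.111111, refl=-0.111111·-0.200000=0.0222; V=1.333333+-0.111111+0.022222=1.2444
k=4 src: inc=0.022222, refl=0.022222·0.333333=0.0074; V=1.222222+0.022222+0.007407=1.2519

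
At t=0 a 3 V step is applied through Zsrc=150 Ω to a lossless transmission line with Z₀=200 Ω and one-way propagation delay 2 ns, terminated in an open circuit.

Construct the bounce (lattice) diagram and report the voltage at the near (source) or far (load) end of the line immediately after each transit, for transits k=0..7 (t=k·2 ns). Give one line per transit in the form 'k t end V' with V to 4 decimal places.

Γ_L=1.000000, Γ_S=-0.142857; launch V₁=3·200/350=1.714286
k=0 src: V=1.7143
k=1 load: inc=1.714286, refl=1.714286·1.000000=1.7143; V=0.000000+1.714286+1.714286=3.4286
k=2 src: inc=1.714286, refl=1.714286·-0.142857=-0.2449; V=1.714286+1.714286+-0.244898=3.1837
k=3 load: inc=-0.244898, refl=-0.244898·1.000000=-0.2449; V=3.428571+-0.244898+-0.244898=2.9388
k=4 src: inc=-0.244898, refl=-0.244898·-0.142857=0.0350; V=3.183673+-0.244898+0.034985=2.9738
k=5 load: inc=0.034985, refl=0.034985·1.000000=0.0350; V=2.938776+0.034985+0.034985=3.0087
k=6 src: inc=0.034985, refl=0.034985·-0.142857=-0.0050; V=2.973761+0.034985+-0.004998=3.0037
k=7 load: inc=-0.004998, refl=-0.004998·1.000000=-0.0050; V=3.008746+-0.004998+-0.004998=2.9988

0 0 source 1.7143
1 2 load 3.4286
2 4 source 3.1837
3 6 load 2.9388
4 8 source 2.9738
5 10 load 3.0087
6 12 source 3.0037
7 14 load 2.9988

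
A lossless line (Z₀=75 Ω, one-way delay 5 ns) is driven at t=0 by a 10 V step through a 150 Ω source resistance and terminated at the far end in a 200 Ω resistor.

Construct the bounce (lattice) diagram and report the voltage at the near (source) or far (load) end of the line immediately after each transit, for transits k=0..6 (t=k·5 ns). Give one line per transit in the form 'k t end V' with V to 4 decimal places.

Γ_L=0.454545, Γ_S=0.333333; launch V₁=10·75/225=3.333333
k=0 src: V=3.3333
k=1 load: inc=3.333333, refl=3.333333·0.454545=1.5152; V=0.000000+3.333333+1.515152=4.8485
k=2 src: inc=1.515152, refl=1.515152·0.333333=0.5051; V=3.333333+1.515152+0.505051=5.3535
k=3 load: inc=0.505051, refl=0.505051·0.454545=0.2296; V=4.848485+0.505051+0.229568=5.5831
k=4 src: inc=0.229568, refl=0.229568·0.333333=0.0765; V=5.353535+0.229568+0.076523=5.6596
k=5 load: inc=0.076523, refl=0.076523·0.454545=0.0348; V=5.583104+0.076523+0.034783=5.6944
k=6 src: inc=0.034783, refl=0.034783·0.333333=0.0116; V=5.659627+0.034783+0.011594=5.7060

0 0 source 3.3333
1 5 load 4.8485
2 10 source 5.3535
3 15 load 5.5831
4 20 source 5.6596
5 25 load 5.6944
6 30 source 5.7060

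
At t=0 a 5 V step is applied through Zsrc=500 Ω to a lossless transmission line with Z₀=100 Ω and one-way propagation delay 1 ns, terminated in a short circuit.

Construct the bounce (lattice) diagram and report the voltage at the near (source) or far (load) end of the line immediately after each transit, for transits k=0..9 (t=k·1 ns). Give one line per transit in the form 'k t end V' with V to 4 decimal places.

0 0 source 0.8333
1 1 load 0.0000
2 2 source -0.5556
3 3 load 0.0000
4 4 source 0.3704
5 5 load 0.0000
6 6 source -0.2469
7 7 load 0.0000
8 8 source 0.1646
9 9 load 0.0000

Γ_L=-1.000000, Γ_S=0.666667; launch V₁=5·100/600=0.833333
k=0 src: V=0.8333
k=1 load: inc=0.833333, refl=0.833333·-1.000000=-0.8333; V=0.000000+0.833333+-0.833333=0.0000
k=2 src: inc=-0.833333, refl=-0.833333·0.666667=-0.5556; V=0.833333+-0.833333+-0.555556=-0.5556
k=3 load: inc=-0.555556, refl=-0.555556·-1.000000=0.5556; V=0.000000+-0.555556+0.555556=0.0000
k=4 src: inc=0.555556, refl=0.555556·0.666667=0.3704; V=-0.555556+0.555556+0.370370=0.3704
k=5 load: inc=0.370370, refl=0.370370·-1.000000=-0.3704; V=0.000000+0.370370+-0.370370=0.0000
k=6 src: inc=-0.370370, refl=-0.370370·0.666667=-0.2469; V=0.370370+-0.370370+-0.246914=-0.2469
k=7 load: inc=-0.246914, refl=-0.246914·-1.000000=0.2469; V=0.000000+-0.246914+0.246914=0.0000
k=8 src: inc=0.246914, refl=0.246914·0.666667=0.1646; V=-0.246914+0.246914+0.164609=0.1646
k=9 load: inc=0.164609, refl=0.164609·-1.000000=-0.1646; V=0.000000+0.164609+-0.164609=0.0000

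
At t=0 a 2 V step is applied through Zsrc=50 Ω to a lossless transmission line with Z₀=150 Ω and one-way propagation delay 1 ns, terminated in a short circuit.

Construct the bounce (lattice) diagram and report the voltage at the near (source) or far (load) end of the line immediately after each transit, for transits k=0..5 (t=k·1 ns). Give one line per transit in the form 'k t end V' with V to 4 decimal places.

Γ_L=-1.000000, Γ_S=-0.500000; launch V₁=2·150/200=1.500000
k=0 src: V=1.5000
k=1 load: inc=1.500000, refl=1.500000·-1.000000=-1.5000; V=0.000000+1.500000+-1.500000=0.0000
k=2 src: inc=-1.500000, refl=-1.500000·-0.500000=0.7500; V=1.500000+-1.500000+0.750000=0.7500
k=3 load: inc=0.750000, refl=0.750000·-1.000000=-0.7500; V=0.000000+0.750000+-0.750000=0.0000
k=4 src: inc=-0.750000, refl=-0.750000·-0.500000=0.3750; V=0.750000+-0.750000+0.375000=0.3750
k=5 load: inc=0.375000, refl=0.375000·-1.000000=-0.3750; V=0.000000+0.375000+-0.375000=0.0000

0 0 source 1.5000
1 1 load 0.0000
2 2 source 0.7500
3 3 load 0.0000
4 4 source 0.3750
5 5 load 0.0000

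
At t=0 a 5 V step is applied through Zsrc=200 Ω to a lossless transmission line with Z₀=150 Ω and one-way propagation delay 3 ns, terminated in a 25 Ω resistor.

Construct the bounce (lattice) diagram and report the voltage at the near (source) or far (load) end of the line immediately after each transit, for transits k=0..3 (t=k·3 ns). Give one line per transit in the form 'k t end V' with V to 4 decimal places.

Γ_L=-0.714286, Γ_S=0.142857; launch V₁=5·150/350=2.142857
k=0 src: V=2.1429
k=1 load: inc=2.142857, refl=2.142857·-0.714286=-1.5306; V=0.000000+2.142857+-1.530612=0.6122
k=2 src: inc=-1.530612, refl=-1.530612·0.142857=-0.2187; V=2.142857+-1.530612+-0.218659=0.3936
k=3 load: inc=-0.218659, refl=-0.218659·-0.714286=0.1562; V=0.612245+-0.218659+0.156185=0.5498

0 0 source 2.1429
1 3 load 0.6122
2 6 source 0.3936
3 9 load 0.5498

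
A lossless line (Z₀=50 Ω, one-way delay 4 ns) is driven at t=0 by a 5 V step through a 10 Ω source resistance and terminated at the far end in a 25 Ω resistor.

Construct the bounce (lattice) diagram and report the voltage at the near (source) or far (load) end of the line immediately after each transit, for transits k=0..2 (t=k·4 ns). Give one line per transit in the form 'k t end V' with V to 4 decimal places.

Γ_L=-0.333333, Γ_S=-0.666667; launch V₁=5·50/60=4.166667
k=0 src: V=4.1667
k=1 load: inc=4.166667, refl=4.166667·-0.333333=-1.3889; V=0.000000+4.166667+-1.388889=2.7778
k=2 src: inc=-1.388889, refl=-1.388889·-0.666667=0.9259; V=4.166667+-1.388889+0.925926=3.7037

0 0 source 4.1667
1 4 load 2.7778
2 8 source 3.7037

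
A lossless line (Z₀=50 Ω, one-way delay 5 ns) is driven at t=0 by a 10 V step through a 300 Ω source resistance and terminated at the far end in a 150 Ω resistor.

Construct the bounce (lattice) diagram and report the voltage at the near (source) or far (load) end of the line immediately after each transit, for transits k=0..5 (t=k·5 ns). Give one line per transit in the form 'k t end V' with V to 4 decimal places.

0 0 source 1.4286
1 5 load 2.1429
2 10 source 2.6531
3 15 load 2.9082
4 20 source 3.0904
5 25 load 3.1815

Γ_L=0.500000, Γ_S=0.714286; launch V₁=10·50/350=1.428571
k=0 src: V=1.4286
k=1 load: inc=1.428571, refl=1.428571·0.500000=0.7143; V=0.000000+1.428571+0.714286=2.1429
k=2 src: inc=0.714286, refl=0.714286·0.714286=0.5102; V=1.428571+0.714286+0.510204=2.6531
k=3 load: inc=0.510204, refl=0.510204·0.500000=0.2551; V=2.142857+0.510204+0.255102=2.9082
k=4 src: inc=0.255102, refl=0.255102·0.714286=0.1822; V=2.653061+0.255102+0.182216=3.0904
k=5 load: inc=0.182216, refl=0.182216·0.500000=0.0911; V=2.908163+0.182216+0.091108=3.1815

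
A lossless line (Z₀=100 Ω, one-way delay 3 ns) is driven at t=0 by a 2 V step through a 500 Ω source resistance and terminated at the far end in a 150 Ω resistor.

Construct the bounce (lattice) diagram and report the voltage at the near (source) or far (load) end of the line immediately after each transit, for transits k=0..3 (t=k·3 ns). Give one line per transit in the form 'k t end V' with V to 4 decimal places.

0 0 source 0.3333
1 3 load 0.4000
2 6 source 0.4444
3 9 load 0.4533

Γ_L=0.200000, Γ_S=0.666667; launch V₁=2·100/600=0.333333
k=0 src: V=0.3333
k=1 load: inc=0.333333, refl=0.333333·0.200000=0.0667; V=0.000000+0.333333+0.066667=0.4000
k=2 src: inc=0.066667, refl=0.066667·0.666667=0.0444; V=0.333333+0.066667+0.044444=0.4444
k=3 load: inc=0.044444, refl=0.044444·0.200000=0.0089; V=0.400000+0.044444+0.008889=0.4533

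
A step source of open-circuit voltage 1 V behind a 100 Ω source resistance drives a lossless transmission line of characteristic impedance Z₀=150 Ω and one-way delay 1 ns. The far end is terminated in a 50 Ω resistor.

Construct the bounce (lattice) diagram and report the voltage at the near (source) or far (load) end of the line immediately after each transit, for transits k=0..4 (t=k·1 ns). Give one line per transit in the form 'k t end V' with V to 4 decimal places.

Γ_L=-0.500000, Γ_S=-0.200000; launch V₁=1·150/250=0.600000
k=0 src: V=0.6000
k=1 load: inc=0.600000, refl=0.600000·-0.500000=-0.3000; V=0.000000+0.600000+-0.300000=0.3000
k=2 src: inc=-0.300000, refl=-0.300000·-0.200000=0.0600; V=0.600000+-0.300000+0.060000=0.3600
k=3 load: inc=0.060000, refl=0.060000·-0.500000=-0.0300; V=0.300000+0.060000+-0.030000=0.3300
k=4 src: inc=-0.030000, refl=-0.030000·-0.200000=0.0060; V=0.360000+-0.030000+0.006000=0.3360

0 0 source 0.6000
1 1 load 0.3000
2 2 source 0.3600
3 3 load 0.3300
4 4 source 0.3360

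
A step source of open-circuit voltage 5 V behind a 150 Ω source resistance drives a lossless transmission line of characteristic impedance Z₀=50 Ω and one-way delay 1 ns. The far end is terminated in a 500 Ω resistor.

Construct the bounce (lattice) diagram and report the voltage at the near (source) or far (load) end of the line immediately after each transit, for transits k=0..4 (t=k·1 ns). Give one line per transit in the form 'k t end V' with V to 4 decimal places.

0 0 source 1.2500
1 1 load 2.2727
2 2 source 2.7841
3 3 load 3.2025
4 4 source 3.4117

Γ_L=0.818182, Γ_S=0.500000; launch V₁=5·50/200=1.250000
k=0 src: V=1.2500
k=1 load: inc=1.250000, refl=1.250000·0.818182=1.0227; V=0.000000+1.250000+1.022727=2.2727
k=2 src: inc=1.022727, refl=1.022727·0.500000=0.5114; V=1.250000+1.022727+0.511364=2.7841
k=3 load: inc=0.511364, refl=0.511364·0.818182=0.4184; V=2.272727+0.511364+0.418388=3.2025
k=4 src: inc=0.418388, refl=0.418388·0.500000=0.2092; V=2.784091+0.418388+0.209194=3.4117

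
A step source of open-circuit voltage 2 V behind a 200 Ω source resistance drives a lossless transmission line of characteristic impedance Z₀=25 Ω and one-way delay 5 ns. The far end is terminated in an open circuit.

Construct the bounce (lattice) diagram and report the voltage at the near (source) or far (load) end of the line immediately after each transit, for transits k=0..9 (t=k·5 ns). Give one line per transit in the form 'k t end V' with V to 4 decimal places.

Γ_L=1.000000, Γ_S=0.777778; launch V₁=2·25/225=0.222222
k=0 src: V=0.2222
k=1 load: inc=0.222222, refl=0.222222·1.000000=0.2222; V=0.000000+0.222222+0.222222=0.4444
k=2 src: inc=0.222222, refl=0.222222·0.777778=0.1728; V=0.222222+0.222222+0.172840=0.6173
k=3 load: inc=0.172840, refl=0.172840·1.000000=0.1728; V=0.444444+0.172840+0.172840=0.7901
k=4 src: inc=0.172840, refl=0.172840·0.777778=0.1344; V=0.617284+0.172840+0.134431=0.9246
k=5 load: inc=0.134431, refl=0.134431·1.000000=0.1344; V=0.790123+0.134431+0.134431=1.0590
k=6 src: inc=0.134431, refl=0.134431·0.777778=0.1046; V=0.924554+0.134431+0.104557=1.1635
k=7 load: inc=0.104557, refl=0.104557·1.000000=0.1046; V=1.058985+0.104557+0.104557=1.2681
k=8 src: inc=0.104557, refl=0.104557·0.777778=0.0813; V=1.163542+0.104557+0.081322=1.3494
k=9 load: inc=0.081322, refl=0.081322·1.000000=0.0813; V=1.268099+0.081322+0.081322=1.4307

0 0 source 0.2222
1 5 load 0.4444
2 10 source 0.6173
3 15 load 0.7901
4 20 source 0.9246
5 25 load 1.0590
6 30 source 1.1635
7 35 load 1.2681
8 40 source 1.3494
9 45 load 1.4307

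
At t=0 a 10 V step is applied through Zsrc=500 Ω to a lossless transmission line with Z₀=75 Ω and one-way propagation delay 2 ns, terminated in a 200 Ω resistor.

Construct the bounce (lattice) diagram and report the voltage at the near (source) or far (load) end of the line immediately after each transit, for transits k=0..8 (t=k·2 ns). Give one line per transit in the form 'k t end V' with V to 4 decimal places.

Γ_L=0.454545, Γ_S=0.739130; launch V₁=10·75/575=1.304348
k=0 src: V=1.3043
k=1 load: inc=1.304348, refl=1.304348·0.454545=0.5929; V=0.000000+1.304348+0.592885=1.8972
k=2 src: inc=0.592885, refl=0.592885·0.739130=0.4382; V=1.304348+0.592885+0.438220=2.3355
k=3 load: inc=0.438220, refl=0.438220·0.454545=0.1992; V=1.897233+0.438220+0.199191=2.5346
k=4 src: inc=0.199191, refl=0.199191·0.739130=0.1472; V=2.335453+0.199191+0.147228=2.6819
k=5 load: inc=0.147228, refl=0.147228·0.454545=0.0669; V=2.534644+0.147228+0.066922=2.7488
k=6 src: inc=0.066922, refl=0.066922·0.739130=0.0495; V=2.681872+0.066922+0.049464=2.7983
k=7 load: inc=0.049464, refl=0.049464·0.454545=0.0225; V=2.748793+0.049464+0.022484=2.8207
k=8 src: inc=0.022484, refl=0.022484·0.739130=0.0166; V=2.798257+0.022484+0.016618=2.8374

0 0 source 1.3043
1 2 load 1.8972
2 4 source 2.3355
3 6 load 2.5346
4 8 source 2.6819
5 10 load 2.7488
6 12 source 2.7983
7 14 load 2.8207
8 16 source 2.8374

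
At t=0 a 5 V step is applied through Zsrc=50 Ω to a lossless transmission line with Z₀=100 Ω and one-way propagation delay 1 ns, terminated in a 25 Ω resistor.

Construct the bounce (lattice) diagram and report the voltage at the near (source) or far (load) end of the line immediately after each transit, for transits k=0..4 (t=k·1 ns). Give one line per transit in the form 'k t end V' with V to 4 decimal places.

Γ_L=-0.600000, Γ_S=-0.333333; launch V₁=5·100/150=3.333333
k=0 src: V=3.3333
k=1 load: inc=3.333333, refl=3.333333·-0.600000=-2.0000; V=0.000000+3.333333+-2.000000=1.3333
k=2 src: inc=-2.000000, refl=-2.000000·-0.333333=0.6667; V=3.333333+-2.000000+0.666667=2.0000
k=3 load: inc=0.666667, refl=0.666667·-0.600000=-0.4000; V=1.333333+0.666667+-0.400000=1.6000
k=4 src: inc=-0.400000, refl=-0.400000·-0.333333=0.1333; V=2.000000+-0.400000+0.133333=1.7333

0 0 source 3.3333
1 1 load 1.3333
2 2 source 2.0000
3 3 load 1.6000
4 4 source 1.7333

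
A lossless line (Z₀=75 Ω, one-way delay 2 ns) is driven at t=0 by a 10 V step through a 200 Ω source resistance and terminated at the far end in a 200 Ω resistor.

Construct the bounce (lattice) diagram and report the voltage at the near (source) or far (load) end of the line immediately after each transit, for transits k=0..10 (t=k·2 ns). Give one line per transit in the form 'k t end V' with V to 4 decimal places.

0 0 source 2.7273
1 2 load 3.9669
2 4 source 4.5304
3 6 load 4.7866
4 8 source 4.9030
5 10 load 4.9559
6 12 source 4.9800
7 14 load 4.9909
8 16 source 4.9959
9 18 load 4.9981
10 20 source 4.9991

Γ_L=0.454545, Γ_S=0.454545; launch V₁=10·75/275=2.727273
k=0 src: V=2.7273
k=1 load: inc=2.727273, refl=2.727273·0.454545=1.2397; V=0.000000+2.727273+1.239669=3.9669
k=2 src: inc=1.239669, refl=1.239669·0.454545=0.5635; V=2.727273+1.239669+0.563486=4.5304
k=3 load: inc=0.563486, refl=0.563486·0.454545=0.2561; V=3.966942+0.563486+0.256130=4.7866
k=4 src: inc=0.256130, refl=0.256130·0.454545=0.1164; V=4.530428+0.256130+0.116423=4.9030
k=5 load: inc=0.116423, refl=0.116423·0.454545=0.0529; V=4.786558+0.116423+0.052919=4.9559
k=6 src: inc=0.052919, refl=0.052919·0.454545=0.0241; V=4.902981+0.052919+0.024054=4.9800
k=7 load: inc=0.024054, refl=0.024054·0.454545=0.0109; V=4.955900+0.024054+0.010934=4.9909
k=8 src: inc=0.010934, refl=0.010934·0.454545=0.0050; V=4.979955+0.010934+0.004970=4.9959
k=9 load: inc=0.004970, refl=0.004970·0.454545=0.0023; V=4.990889+0.004970+0.002259=4.9981
k=10 src: inc=0.002259, refl=0.002259·0.454545=0.0010; V=4.995858+0.002259+0.001027=4.9991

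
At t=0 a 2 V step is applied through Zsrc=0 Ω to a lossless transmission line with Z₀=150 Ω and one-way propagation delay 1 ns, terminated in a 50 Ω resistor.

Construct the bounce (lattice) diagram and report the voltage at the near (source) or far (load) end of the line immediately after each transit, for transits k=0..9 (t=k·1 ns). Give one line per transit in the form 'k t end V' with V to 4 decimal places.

0 0 source 2.0000
1 1 load 1.0000
2 2 source 2.0000
3 3 load 1.5000
4 4 source 2.0000
5 5 load 1.7500
6 6 source 2.0000
7 7 load 1.8750
8 8 source 2.0000
9 9 load 1.9375

Γ_L=-0.500000, Γ_S=-1.000000; launch V₁=2·150/150=2.000000
k=0 src: V=2.0000
k=1 load: inc=2.000000, refl=2.000000·-0.500000=-1.0000; V=0.000000+2.000000+-1.000000=1.0000
k=2 src: inc=-1.000000, refl=-1.000000·-1.000000=1.0000; V=2.000000+-1.000000+1.000000=2.0000
k=3 load: inc=1.000000, refl=1.000000·-0.500000=-0.5000; V=1.000000+1.000000+-0.500000=1.5000
k=4 src: inc=-0.500000, refl=-0.500000·-1.000000=0.5000; V=2.000000+-0.500000+0.500000=2.0000
k=5 load: inc=0.500000, refl=0.500000·-0.500000=-0.2500; V=1.500000+0.500000+-0.250000=1.7500
k=6 src: inc=-0.250000, refl=-0.250000·-1.000000=0.2500; V=2.000000+-0.250000+0.250000=2.0000
k=7 load: inc=0.250000, refl=0.250000·-0.500000=-0.1250; V=1.750000+0.250000+-0.125000=1.8750
k=8 src: inc=-0.125000, refl=-0.125000·-1.000000=0.1250; V=2.000000+-0.125000+0.125000=2.0000
k=9 load: inc=0.125000, refl=0.125000·-0.500000=-0.0625; V=1.875000+0.125000+-0.062500=1.9375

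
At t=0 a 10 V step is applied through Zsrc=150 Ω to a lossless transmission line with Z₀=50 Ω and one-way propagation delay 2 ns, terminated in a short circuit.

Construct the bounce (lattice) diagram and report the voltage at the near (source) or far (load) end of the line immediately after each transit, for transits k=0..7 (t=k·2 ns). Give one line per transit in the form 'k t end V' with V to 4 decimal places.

0 0 source 2.5000
1 2 load 0.0000
2 4 source -1.2500
3 6 load 0.0000
4 8 source 0.6250
5 10 load 0.0000
6 12 source -0.3125
7 14 load 0.0000

Γ_L=-1.000000, Γ_S=0.500000; launch V₁=10·50/200=2.500000
k=0 src: V=2.5000
k=1 load: inc=2.500000, refl=2.500000·-1.000000=-2.5000; V=0.000000+2.500000+-2.500000=0.0000
k=2 src: inc=-2.500000, refl=-2.500000·0.500000=-1.2500; V=2.500000+-2.500000+-1.250000=-1.2500
k=3 load: inc=-1.250000, refl=-1.250000·-1.000000=1.2500; V=0.000000+-1.250000+1.250000=0.0000
k=4 src: inc=1.250000, refl=1.250000·0.500000=0.6250; V=-1.250000+1.250000+0.625000=0.6250
k=5 load: inc=0.625000, refl=0.625000·-1.000000=-0.6250; V=0.000000+0.625000+-0.625000=0.0000
k=6 src: inc=-0.625000, refl=-0.625000·0.500000=-0.3125; V=0.625000+-0.625000+-0.312500=-0.3125
k=7 load: inc=-0.312500, refl=-0.312500·-1.000000=0.3125; V=0.000000+-0.312500+0.312500=0.0000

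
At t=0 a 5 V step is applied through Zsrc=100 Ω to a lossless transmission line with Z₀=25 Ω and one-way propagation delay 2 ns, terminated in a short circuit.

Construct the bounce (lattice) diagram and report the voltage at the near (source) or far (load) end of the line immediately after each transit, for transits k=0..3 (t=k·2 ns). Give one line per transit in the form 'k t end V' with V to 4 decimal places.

Γ_L=-1.000000, Γ_S=0.600000; launch V₁=5·25/125=1.000000
k=0 src: V=1.0000
k=1 load: inc=1.000000, refl=1.000000·-1.000000=-1.0000; V=0.000000+1.000000+-1.000000=0.0000
k=2 src: inc=-1.000000, refl=-1.000000·0.600000=-0.6000; V=1.000000+-1.000000+-0.600000=-0.6000
k=3 load: inc=-0.600000, refl=-0.600000·-1.000000=0.6000; V=0.000000+-0.600000+0.600000=0.0000

0 0 source 1.0000
1 2 load 0.0000
2 4 source -0.6000
3 6 load 0.0000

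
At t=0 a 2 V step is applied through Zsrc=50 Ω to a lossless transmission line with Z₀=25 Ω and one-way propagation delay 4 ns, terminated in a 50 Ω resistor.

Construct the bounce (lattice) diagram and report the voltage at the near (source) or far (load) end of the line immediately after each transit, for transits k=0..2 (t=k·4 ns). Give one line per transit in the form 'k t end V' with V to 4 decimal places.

Γ_L=0.333333, Γ_S=0.333333; launch V₁=2·25/75=0.666667
k=0 src: V=0.6667
k=1 load: inc=0.666667, refl=0.666667·0.333333=0.2222; V=0.000000+0.666667+0.222222=0.8889
k=2 src: inc=0.222222, refl=0.222222·0.333333=0.0741; V=0.666667+0.222222+0.074074=0.9630

0 0 source 0.6667
1 4 load 0.8889
2 8 source 0.9630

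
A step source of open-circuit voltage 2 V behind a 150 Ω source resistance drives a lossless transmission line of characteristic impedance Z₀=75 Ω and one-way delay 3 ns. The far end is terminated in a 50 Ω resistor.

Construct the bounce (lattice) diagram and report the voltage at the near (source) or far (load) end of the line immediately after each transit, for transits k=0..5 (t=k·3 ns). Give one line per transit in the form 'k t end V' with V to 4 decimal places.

Γ_L=-0.200000, Γ_S=0.333333; launch V₁=2·75/225=0.666667
k=0 src: V=0.6667
k=1 load: inc=0.666667, refl=0.666667·-0.200000=-0.1333; V=0.000000+0.666667+-0.133333=0.5333
k=2 src: inc=-0.133333, refl=-0.133333·0.333333=-0.0444; V=0.666667+-0.133333+-0.044444=0.4889
k=3 load: inc=-0.044444, refl=-0.044444·-0.200000=0.0089; V=0.533333+-0.044444+0.008889=0.4978
k=4 src: inc=0.008889, refl=0.008889·0.333333=0.0030; V=0.488889+0.008889+0.002963=0.5007
k=5 load: inc=0.002963, refl=0.002963·-0.200000=-0.0006; V=0.497778+0.002963+-0.000593=0.5001

0 0 source 0.6667
1 3 load 0.5333
2 6 source 0.4889
3 9 load 0.4978
4 12 source 0.5007
5 15 load 0.5001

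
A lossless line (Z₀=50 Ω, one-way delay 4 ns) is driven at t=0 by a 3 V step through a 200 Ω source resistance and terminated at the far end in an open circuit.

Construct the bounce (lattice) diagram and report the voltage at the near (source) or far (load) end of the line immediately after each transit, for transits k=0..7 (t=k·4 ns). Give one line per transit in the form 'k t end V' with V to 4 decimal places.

0 0 source 0.6000
1 4 load 1.2000
2 8 source 1.5600
3 12 load 1.9200
4 16 source 2.1360
5 20 load 2.3520
6 24 source 2.4816
7 28 load 2.6112

Γ_L=1.000000, Γ_S=0.600000; launch V₁=3·50/250=0.600000
k=0 src: V=0.6000
k=1 load: inc=0.600000, refl=0.600000·1.000000=0.6000; V=0.000000+0.600000+0.600000=1.2000
k=2 src: inc=0.600000, refl=0.600000·0.600000=0.3600; V=0.600000+0.600000+0.360000=1.5600
k=3 load: inc=0.360000, refl=0.360000·1.000000=0.3600; V=1.200000+0.360000+0.360000=1.9200
k=4 src: inc=0.360000, refl=0.360000·0.600000=0.2160; V=1.560000+0.360000+0.216000=2.1360
k=5 load: inc=0.216000, refl=0.216000·1.000000=0.2160; V=1.920000+0.216000+0.216000=2.3520
k=6 src: inc=0.216000, refl=0.216000·0.600000=0.1296; V=2.136000+0.216000+0.129600=2.4816
k=7 load: inc=0.129600, refl=0.129600·1.000000=0.1296; V=2.352000+0.129600+0.129600=2.6112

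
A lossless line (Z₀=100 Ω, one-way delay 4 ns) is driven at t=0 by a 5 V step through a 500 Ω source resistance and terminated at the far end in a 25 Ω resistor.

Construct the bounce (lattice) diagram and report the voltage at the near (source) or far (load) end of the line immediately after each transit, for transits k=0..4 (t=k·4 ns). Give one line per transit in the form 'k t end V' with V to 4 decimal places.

Γ_L=-0.600000, Γ_S=0.666667; launch V₁=5·100/600=0.833333
k=0 src: V=0.8333
k=1 load: inc=0.833333, refl=0.833333·-0.600000=-0.5000; V=0.000000+0.833333+-0.500000=0.3333
k=2 src: inc=-0.500000, refl=-0.500000·0.666667=-0.3333; V=0.833333+-0.500000+-0.333333=0.0000
k=3 load: inc=-0.333333, refl=-0.333333·-0.600000=0.2000; V=0.333333+-0.333333+0.200000=0.2000
k=4 src: inc=0.200000, refl=0.200000·0.666667=0.1333; V=0.000000+0.200000+0.133333=0.3333

0 0 source 0.8333
1 4 load 0.3333
2 8 source 0.0000
3 12 load 0.2000
4 16 source 0.3333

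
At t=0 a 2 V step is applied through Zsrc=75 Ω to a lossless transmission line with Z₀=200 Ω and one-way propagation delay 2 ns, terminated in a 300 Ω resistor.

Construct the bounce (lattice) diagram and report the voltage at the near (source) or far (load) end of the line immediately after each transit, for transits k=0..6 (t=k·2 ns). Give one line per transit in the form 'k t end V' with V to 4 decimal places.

0 0 source 1.4545
1 2 load 1.7455
2 4 source 1.6132
3 6 load 1.5868
4 8 source 1.5988
5 10 load 1.6012
6 12 source 1.6001

Γ_L=0.200000, Γ_S=-0.454545; launch V₁=2·200/275=1.454545
k=0 src: V=1.4545
k=1 load: inc=1.454545, refl=1.454545·0.200000=0.2909; V=0.000000+1.454545+0.290909=1.7455
k=2 src: inc=0.290909, refl=0.290909·-0.454545=-0.1322; V=1.454545+0.290909+-0.132231=1.6132
k=3 load: inc=-0.132231, refl=-0.132231·0.200000=-0.0264; V=1.745455+-0.132231+-0.026446=1.5868
k=4 src: inc=-0.026446, refl=-0.026446·-0.454545=0.0120; V=1.613223+-0.026446+0.012021=1.5988
k=5 load: inc=0.012021, refl=0.012021·0.200000=0.0024; V=1.586777+0.012021+0.002404=1.6012
k=6 src: inc=0.002404, refl=0.002404·-0.454545=-0.0011; V=1.598798+0.002404+-0.001093=1.6001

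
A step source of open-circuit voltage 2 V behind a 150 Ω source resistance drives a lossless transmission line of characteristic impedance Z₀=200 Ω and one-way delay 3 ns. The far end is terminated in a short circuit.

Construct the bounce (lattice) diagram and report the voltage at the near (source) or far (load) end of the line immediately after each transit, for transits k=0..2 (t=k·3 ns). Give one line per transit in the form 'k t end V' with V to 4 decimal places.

Γ_L=-1.000000, Γ_S=-0.142857; launch V₁=2·200/350=1.142857
k=0 src: V=1.1429
k=1 load: inc=1.142857, refl=1.142857·-1.000000=-1.1429; V=0.000000+1.142857+-1.142857=0.0000
k=2 src: inc=-1.142857, refl=-1.142857·-0.142857=0.1633; V=1.142857+-1.142857+0.163265=0.1633

0 0 source 1.1429
1 3 load 0.0000
2 6 source 0.1633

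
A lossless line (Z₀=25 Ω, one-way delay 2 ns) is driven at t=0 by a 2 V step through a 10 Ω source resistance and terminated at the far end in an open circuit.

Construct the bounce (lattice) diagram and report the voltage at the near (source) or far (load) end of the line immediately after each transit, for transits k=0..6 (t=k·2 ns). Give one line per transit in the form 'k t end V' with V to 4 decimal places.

Γ_L=1.000000, Γ_S=-0.428571; launch V₁=2·25/35=1.428571
k=0 src: V=1.4286
k=1 load: inc=1.428571, refl=1.428571·1.000000=1.4286; V=0.000000+1.428571+1.428571=2.8571
k=2 src: inc=1.428571, refl=1.428571·-0.428571=-0.6122; V=1.428571+1.428571+-0.612245=2.2449
k=3 load: inc=-0.612245, refl=-0.612245·1.000000=-0.6122; V=2.857143+-0.612245+-0.612245=1.6327
k=4 src: inc=-0.612245, refl=-0.612245·-0.428571=0.2624; V=2.244898+-0.612245+0.262391=1.8950
k=5 load: inc=0.262391, refl=0.262391·1.000000=0.2624; V=1.632653+0.262391+0.262391=2.1574
k=6 src: inc=0.262391, refl=0.262391·-0.428571=-0.1125; V=1.895044+0.262391+-0.112453=2.0450

0 0 source 1.4286
1 2 load 2.8571
2 4 source 2.2449
3 6 load 1.6327
4 8 source 1.8950
5 10 load 2.1574
6 12 source 2.0450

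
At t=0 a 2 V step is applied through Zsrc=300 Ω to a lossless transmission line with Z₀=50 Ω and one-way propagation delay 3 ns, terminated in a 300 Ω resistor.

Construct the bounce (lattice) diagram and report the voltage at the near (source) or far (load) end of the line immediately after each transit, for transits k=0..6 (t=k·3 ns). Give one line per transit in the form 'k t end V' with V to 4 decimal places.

Γ_L=0.714286, Γ_S=0.714286; launch V₁=2·50/350=0.285714
k=0 src: V=0.2857
k=1 load: inc=0.285714, refl=0.285714·0.714286=0.2041; V=0.000000+0.285714+0.204082=0.4898
k=2 src: inc=0.204082, refl=0.204082·0.714286=0.1458; V=0.285714+0.204082+0.145773=0.6356
k=3 load: inc=0.145773, refl=0.145773·0.714286=0.1041; V=0.489796+0.145773+0.104123=0.7397
k=4 src: inc=0.104123, refl=0.104123·0.714286=0.0744; V=0.635569+0.104123+0.074374=0.8141
k=5 load: inc=0.074374, refl=0.074374·0.714286=0.0531; V=0.739692+0.074374+0.053124=0.8672
k=6 src: inc=0.053124, refl=0.053124·0.714286=0.0379; V=0.814066+0.053124+0.037946=0.9051

0 0 source 0.2857
1 3 load 0.4898
2 6 source 0.6356
3 9 load 0.7397
4 12 source 0.8141
5 15 load 0.8672
6 18 source 0.9051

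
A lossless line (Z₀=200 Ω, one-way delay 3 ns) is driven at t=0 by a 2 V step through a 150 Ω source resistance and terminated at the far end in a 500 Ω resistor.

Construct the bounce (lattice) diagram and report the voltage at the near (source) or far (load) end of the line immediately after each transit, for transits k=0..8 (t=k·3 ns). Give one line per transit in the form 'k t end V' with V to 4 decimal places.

Γ_L=0.428571, Γ_S=-0.142857; launch V₁=2·200/350=1.142857
k=0 src: V=1.1429
k=1 load: inc=1.142857, refl=1.142857·0.428571=0.4898; V=0.000000+1.142857+0.489796=1.6327
k=2 src: inc=0.489796, refl=0.489796·-0.142857=-0.0700; V=1.142857+0.489796+-0.069971=1.5627
k=3 load: inc=-0.069971, refl=-0.069971·0.428571=-0.0300; V=1.632653+-0.069971+-0.029988=1.5327
k=4 src: inc=-0.029988, refl=-0.029988·-0.142857=0.0043; V=1.562682+-0.029988+0.004284=1.5370
k=5 load: inc=0.004284, refl=0.004284·0.428571=0.0018; V=1.532695+0.004284+0.001836=1.5388
k=6 src: inc=0.001836, refl=0.001836·-0.142857=-0.0003; V=1.536979+0.001836+-0.000262=1.5386
k=7 load: inc=-0.000262, refl=-0.000262·0.428571=-0.0001; V=1.538815+-0.000262+-0.000112=1.5384
k=8 src: inc=-0.000112, refl=-0.000112·-0.142857=0.0000; V=1.538552+-0.000112+0.000016=1.5385

0 0 source 1.1429
1 3 load 1.6327
2 6 source 1.5627
3 9 load 1.5327
4 12 source 1.5370
5 15 load 1.5388
6 18 source 1.5386
7 21 load 1.5384
8 24 source 1.5385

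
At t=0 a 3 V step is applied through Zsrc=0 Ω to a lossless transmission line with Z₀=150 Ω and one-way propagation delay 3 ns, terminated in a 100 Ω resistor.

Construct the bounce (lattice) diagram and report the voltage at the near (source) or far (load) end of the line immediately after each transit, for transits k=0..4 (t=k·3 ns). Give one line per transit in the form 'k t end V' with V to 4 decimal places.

0 0 source 3.0000
1 3 load 2.4000
2 6 source 3.0000
3 9 load 2.8800
4 12 source 3.0000

Γ_L=-0.200000, Γ_S=-1.000000; launch V₁=3·150/150=3.000000
k=0 src: V=3.0000
k=1 load: inc=3.000000, refl=3.000000·-0.200000=-0.6000; V=0.000000+3.000000+-0.600000=2.4000
k=2 src: inc=-0.600000, refl=-0.600000·-1.000000=0.6000; V=3.000000+-0.600000+0.600000=3.0000
k=3 load: inc=0.600000, refl=0.600000·-0.200000=-0.1200; V=2.400000+0.600000+-0.120000=2.8800
k=4 src: inc=-0.120000, refl=-0.120000·-1.000000=0.1200; V=3.000000+-0.120000+0.120000=3.0000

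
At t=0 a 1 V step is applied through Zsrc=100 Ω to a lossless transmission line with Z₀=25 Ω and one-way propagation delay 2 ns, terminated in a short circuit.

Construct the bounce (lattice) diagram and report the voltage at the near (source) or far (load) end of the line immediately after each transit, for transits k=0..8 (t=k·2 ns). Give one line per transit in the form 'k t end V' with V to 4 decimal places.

Γ_L=-1.000000, Γ_S=0.600000; launch V₁=1·25/125=0.200000
k=0 src: V=0.2000
k=1 load: inc=0.200000, refl=0.200000·-1.000000=-0.2000; V=0.000000+0.200000+-0.200000=0.0000
k=2 src: inc=-0.200000, refl=-0.200000·0.600000=-0.1200; V=0.200000+-0.200000+-0.120000=-0.1200
k=3 load: inc=-0.120000, refl=-0.120000·-1.000000=0.1200; V=0.000000+-0.120000+0.120000=0.0000
k=4 src: inc=0.120000, refl=0.120000·0.600000=0.0720; V=-0.120000+0.120000+0.072000=0.0720
k=5 load: inc=0.072000, refl=0.072000·-1.000000=-0.0720; V=0.000000+0.072000+-0.072000=0.0000
k=6 src: inc=-0.072000, refl=-0.072000·0.600000=-0.0432; V=0.072000+-0.072000+-0.043200=-0.0432
k=7 load: inc=-0.043200, refl=-0.043200·-1.000000=0.0432; V=0.000000+-0.043200+0.043200=0.0000
k=8 src: inc=0.043200, refl=0.043200·0.600000=0.0259; V=-0.043200+0.043200+0.025920=0.0259

0 0 source 0.2000
1 2 load 0.0000
2 4 source -0.1200
3 6 load 0.0000
4 8 source 0.0720
5 10 load 0.0000
6 12 source -0.0432
7 14 load 0.0000
8 16 source 0.0259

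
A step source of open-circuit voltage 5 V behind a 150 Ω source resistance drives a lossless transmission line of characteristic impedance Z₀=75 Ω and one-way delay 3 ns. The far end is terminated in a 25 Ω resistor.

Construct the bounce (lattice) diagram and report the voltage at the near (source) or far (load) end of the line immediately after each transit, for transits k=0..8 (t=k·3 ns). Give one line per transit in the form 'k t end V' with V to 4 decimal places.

0 0 source 1.6667
1 3 load 0.8333
2 6 source 0.5556
3 9 load 0.6944
4 12 source 0.7407
5 15 load 0.7176
6 18 source 0.7099
7 21 load 0.7137
8 24 source 0.7150

Γ_L=-0.500000, Γ_S=0.333333; launch V₁=5·75/225=1.666667
k=0 src: V=1.6667
k=1 load: inc=1.666667, refl=1.666667·-0.500000=-0.8333; V=0.000000+1.666667+-0.833333=0.8333
k=2 src: inc=-0.833333, refl=-0.833333·0.333333=-0.2778; V=1.666667+-0.833333+-0.277778=0.5556
k=3 load: inc=-0.277778, refl=-0.277778·-0.500000=0.1389; V=0.833333+-0.277778+0.138889=0.6944
k=4 src: inc=0.138889, refl=0.138889·0.333333=0.0463; V=0.555556+0.138889+0.046296=0.7407
k=5 load: inc=0.046296, refl=0.046296·-0.500000=-0.0231; V=0.694444+0.046296+-0.023148=0.7176
k=6 src: inc=-0.023148, refl=-0.023148·0.333333=-0.0077; V=0.740741+-0.023148+-0.007716=0.7099
k=7 load: inc=-0.007716, refl=-0.007716·-0.500000=0.0039; V=0.717593+-0.007716+0.003858=0.7137
k=8 src: inc=0.003858, refl=0.003858·0.333333=0.0013; V=0.709877+0.003858+0.001286=0.7150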